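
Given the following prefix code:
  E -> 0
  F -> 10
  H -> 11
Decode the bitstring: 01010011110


Decoding step by step:
Bits 0 -> E
Bits 10 -> F
Bits 10 -> F
Bits 0 -> E
Bits 11 -> H
Bits 11 -> H
Bits 0 -> E


Decoded message: EFFEHHE


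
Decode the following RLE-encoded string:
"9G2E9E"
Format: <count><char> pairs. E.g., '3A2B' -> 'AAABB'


Expanding each <count><char> pair:
  9G -> 'GGGGGGGGG'
  2E -> 'EE'
  9E -> 'EEEEEEEEE'

Decoded = GGGGGGGGGEEEEEEEEEEE


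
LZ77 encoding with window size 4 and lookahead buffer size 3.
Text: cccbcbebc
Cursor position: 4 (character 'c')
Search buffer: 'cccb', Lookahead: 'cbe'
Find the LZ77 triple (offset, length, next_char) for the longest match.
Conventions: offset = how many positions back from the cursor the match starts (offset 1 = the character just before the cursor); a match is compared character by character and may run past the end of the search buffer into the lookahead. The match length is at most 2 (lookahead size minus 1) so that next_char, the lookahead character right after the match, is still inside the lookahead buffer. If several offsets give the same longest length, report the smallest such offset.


Try each offset into the search buffer:
  offset=1 (pos 3, char 'b'): match length 0
  offset=2 (pos 2, char 'c'): match length 2
  offset=3 (pos 1, char 'c'): match length 1
  offset=4 (pos 0, char 'c'): match length 1
Longest match has length 2 at offset 2.
next_char = character at position 4 + 2 = 6 -> 'e'

Best match: offset=2, length=2 (matching 'cb' starting at position 2)
LZ77 triple: (2, 2, 'e')


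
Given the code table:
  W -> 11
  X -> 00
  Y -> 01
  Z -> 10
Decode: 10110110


Decoding:
10 -> Z
11 -> W
01 -> Y
10 -> Z


Result: ZWYZ


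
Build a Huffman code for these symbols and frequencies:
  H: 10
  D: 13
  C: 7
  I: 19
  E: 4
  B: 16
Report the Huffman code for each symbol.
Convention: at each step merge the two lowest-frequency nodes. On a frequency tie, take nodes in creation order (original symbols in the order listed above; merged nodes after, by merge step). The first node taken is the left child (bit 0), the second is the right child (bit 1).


Huffman tree construction:
Step 1: Merge E(4) + C(7) = 11
Step 2: Merge H(10) + (E+C)(11) = 21
Step 3: Merge D(13) + B(16) = 29
Step 4: Merge I(19) + (H+(E+C))(21) = 40
Step 5: Merge (D+B)(29) + (I+(H+(E+C)))(40) = 69
Read each symbol's code off the tree from the root (left child = 0, right child = 1).

Codes:
  H: 110 (length 3)
  D: 00 (length 2)
  C: 1111 (length 4)
  I: 10 (length 2)
  E: 1110 (length 4)
  B: 01 (length 2)
Average code length: 170/69 = 2.4638 bits/symbol


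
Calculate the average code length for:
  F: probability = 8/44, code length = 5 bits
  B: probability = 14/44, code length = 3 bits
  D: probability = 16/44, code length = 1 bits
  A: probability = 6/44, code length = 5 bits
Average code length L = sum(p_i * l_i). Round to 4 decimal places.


Weighted contributions p_i * l_i:
  F: (8/44) * 5 = 40/44
  B: (14/44) * 3 = 42/44
  D: (16/44) * 1 = 16/44
  A: (6/44) * 5 = 30/44
Sum = (40 + 42 + 16 + 30)/44 = 128/44

L = 128/44 = 2.9091 bits/symbol


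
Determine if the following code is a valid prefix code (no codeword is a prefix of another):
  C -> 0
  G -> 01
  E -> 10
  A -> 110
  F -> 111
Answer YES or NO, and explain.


Checking each pair (does one codeword prefix another?):
  C='0' vs G='01': prefix -- VIOLATION

NO -- this is NOT a valid prefix code. C (0) is a prefix of G (01).


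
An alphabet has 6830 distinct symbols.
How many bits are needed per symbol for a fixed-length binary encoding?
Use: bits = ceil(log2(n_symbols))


log2(6830) = 12.7377
Bracket: 2^12 = 4096 < 6830 <= 2^13 = 8192
So ceil(log2(6830)) = 13

bits = ceil(log2(6830)) = ceil(12.7377) = 13 bits


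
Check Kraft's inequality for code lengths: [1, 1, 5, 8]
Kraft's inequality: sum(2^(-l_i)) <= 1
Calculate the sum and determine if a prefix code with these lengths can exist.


Sum = 2^(-1) + 2^(-1) + 2^(-5) + 2^(-8)
    = 0.5 + 0.5 + 0.03125 + 0.00390625
    = 265/256 = 1.03515625
Since 1.03515625 > 1, Kraft's inequality is NOT satisfied.
A prefix code with these lengths CANNOT exist.

Kraft sum = 1.03515625. Not satisfied.


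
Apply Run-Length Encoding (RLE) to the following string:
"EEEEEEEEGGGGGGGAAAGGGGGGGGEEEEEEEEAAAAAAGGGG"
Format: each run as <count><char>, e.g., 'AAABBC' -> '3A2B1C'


Scanning runs left to right:
  i=0: run of 'E' x 8 -> '8E'
  i=8: run of 'G' x 7 -> '7G'
  i=15: run of 'A' x 3 -> '3A'
  i=18: run of 'G' x 8 -> '8G'
  i=26: run of 'E' x 8 -> '8E'
  i=34: run of 'A' x 6 -> '6A'
  i=40: run of 'G' x 4 -> '4G'

RLE = 8E7G3A8G8E6A4G


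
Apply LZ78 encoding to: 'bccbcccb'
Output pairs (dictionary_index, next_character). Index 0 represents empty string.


LZ78 encoding steps:
Dictionary: {0: ''}
Step 1: w='' (idx 0), next='b' -> output (0, 'b'), add 'b' as idx 1
Step 2: w='' (idx 0), next='c' -> output (0, 'c'), add 'c' as idx 2
Step 3: w='c' (idx 2), next='b' -> output (2, 'b'), add 'cb' as idx 3
Step 4: w='c' (idx 2), next='c' -> output (2, 'c'), add 'cc' as idx 4
Step 5: w='cb' (idx 3), end of input -> output (3, '')


Encoded: [(0, 'b'), (0, 'c'), (2, 'b'), (2, 'c'), (3, '')]


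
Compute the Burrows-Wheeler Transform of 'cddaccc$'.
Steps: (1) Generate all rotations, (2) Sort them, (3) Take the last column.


Rotations (sorted):
  0: $cddaccc -> last char: c
  1: accc$cdd -> last char: d
  2: c$cddacc -> last char: c
  3: cc$cddac -> last char: c
  4: ccc$cdda -> last char: a
  5: cddaccc$ -> last char: $
  6: daccc$cd -> last char: d
  7: ddaccc$c -> last char: c


BWT = cdcca$dc


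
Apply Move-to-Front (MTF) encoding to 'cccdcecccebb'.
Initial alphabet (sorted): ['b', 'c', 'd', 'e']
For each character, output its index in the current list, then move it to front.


MTF encoding:
'c': index 1 in ['b', 'c', 'd', 'e'] -> ['c', 'b', 'd', 'e']
'c': index 0 in ['c', 'b', 'd', 'e'] -> ['c', 'b', 'd', 'e']
'c': index 0 in ['c', 'b', 'd', 'e'] -> ['c', 'b', 'd', 'e']
'd': index 2 in ['c', 'b', 'd', 'e'] -> ['d', 'c', 'b', 'e']
'c': index 1 in ['d', 'c', 'b', 'e'] -> ['c', 'd', 'b', 'e']
'e': index 3 in ['c', 'd', 'b', 'e'] -> ['e', 'c', 'd', 'b']
'c': index 1 in ['e', 'c', 'd', 'b'] -> ['c', 'e', 'd', 'b']
'c': index 0 in ['c', 'e', 'd', 'b'] -> ['c', 'e', 'd', 'b']
'c': index 0 in ['c', 'e', 'd', 'b'] -> ['c', 'e', 'd', 'b']
'e': index 1 in ['c', 'e', 'd', 'b'] -> ['e', 'c', 'd', 'b']
'b': index 3 in ['e', 'c', 'd', 'b'] -> ['b', 'e', 'c', 'd']
'b': index 0 in ['b', 'e', 'c', 'd'] -> ['b', 'e', 'c', 'd']


Output: [1, 0, 0, 2, 1, 3, 1, 0, 0, 1, 3, 0]


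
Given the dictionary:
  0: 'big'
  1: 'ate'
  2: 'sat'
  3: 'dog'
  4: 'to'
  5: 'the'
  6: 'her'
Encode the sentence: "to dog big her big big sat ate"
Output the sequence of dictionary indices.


Look up each word in the dictionary:
  'to' -> 4
  'dog' -> 3
  'big' -> 0
  'her' -> 6
  'big' -> 0
  'big' -> 0
  'sat' -> 2
  'ate' -> 1

Encoded: [4, 3, 0, 6, 0, 0, 2, 1]


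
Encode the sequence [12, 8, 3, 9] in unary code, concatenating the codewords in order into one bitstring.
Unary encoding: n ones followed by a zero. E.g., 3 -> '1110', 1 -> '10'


Encode each number as n ones followed by a terminating 0:
  12 -> 1111111111110 (13 bits)
  8 -> 111111110 (9 bits)
  3 -> 1110 (4 bits)
  9 -> 1111111110 (10 bits)
Total length = 13 + 9 + 4 + 10 = 36 bits.

Unary([12, 8, 3, 9]) = 111111111111011111111011101111111110 (36 bits)


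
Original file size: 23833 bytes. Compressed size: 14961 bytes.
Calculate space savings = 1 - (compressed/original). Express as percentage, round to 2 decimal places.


ratio = compressed/original = 14961/23833 = 0.627743
savings = 1 - ratio = 1 - 0.627743 = 0.372257
as a percentage: 0.372257 * 100 = 37.23%

Space savings = 1 - 14961/23833 = 37.23%


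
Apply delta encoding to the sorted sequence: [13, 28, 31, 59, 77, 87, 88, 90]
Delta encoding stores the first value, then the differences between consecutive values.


First value: 13
Deltas:
  28 - 13 = 15
  31 - 28 = 3
  59 - 31 = 28
  77 - 59 = 18
  87 - 77 = 10
  88 - 87 = 1
  90 - 88 = 2


Delta encoded: [13, 15, 3, 28, 18, 10, 1, 2]


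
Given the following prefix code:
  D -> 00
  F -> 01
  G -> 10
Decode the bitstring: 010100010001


Decoding step by step:
Bits 01 -> F
Bits 01 -> F
Bits 00 -> D
Bits 01 -> F
Bits 00 -> D
Bits 01 -> F


Decoded message: FFDFDF


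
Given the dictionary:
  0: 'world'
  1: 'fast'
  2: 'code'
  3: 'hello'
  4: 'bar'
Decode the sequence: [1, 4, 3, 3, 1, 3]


Look up each index in the dictionary:
  1 -> 'fast'
  4 -> 'bar'
  3 -> 'hello'
  3 -> 'hello'
  1 -> 'fast'
  3 -> 'hello'

Decoded: "fast bar hello hello fast hello"


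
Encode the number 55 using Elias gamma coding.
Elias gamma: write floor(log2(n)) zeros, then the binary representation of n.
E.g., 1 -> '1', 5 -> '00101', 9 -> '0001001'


num_bits = floor(log2(55)) + 1 = 6
leading_zeros = num_bits - 1 = 5
binary(55) = 110111

Elias gamma(55) = '00000' + '110111' = 00000110111 (11 bits)


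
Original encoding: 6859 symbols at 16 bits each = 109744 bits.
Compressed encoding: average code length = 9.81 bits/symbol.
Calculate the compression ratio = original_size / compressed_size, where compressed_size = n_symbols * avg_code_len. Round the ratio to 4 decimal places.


original_size = n_symbols * orig_bits = 6859 * 16 = 109744 bits
compressed_size = n_symbols * avg_code_len = 6859 * 9.81 = 67286.79 bits
ratio = original_size / compressed_size = 109744 / 67286.79 = 1.631

Compression ratio = 1.631


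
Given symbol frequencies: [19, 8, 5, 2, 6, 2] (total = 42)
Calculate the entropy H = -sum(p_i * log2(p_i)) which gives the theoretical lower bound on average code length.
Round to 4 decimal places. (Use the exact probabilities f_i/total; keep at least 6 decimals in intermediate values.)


Per-symbol terms -p_i * log2(p_i) with p_i = f_i/42:
  p = 19/42 = 0.452381: log2(p) = -1.144390, -p*log2(p) = 0.517700
  p = 8/42 = 0.190476: log2(p) = -2.392317, -p*log2(p) = 0.455680
  p = 5/42 = 0.119048: log2(p) = -3.070389, -p*log2(p) = 0.365523
  p = 2/42 = 0.047619: log2(p) = -4.392317, -p*log2(p) = 0.209158
  p = 6/42 = 0.142857: log2(p) = -2.807355, -p*log2(p) = 0.401051
  p = 2/42 = 0.047619: log2(p) = -4.392317, -p*log2(p) = 0.209158
H = 0.517700 + 0.455680 + 0.365523 + 0.209158 + 0.401051 + 0.209158 = 2.158270

H = 2.1583 bits/symbol


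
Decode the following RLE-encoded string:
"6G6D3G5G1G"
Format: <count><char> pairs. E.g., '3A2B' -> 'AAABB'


Expanding each <count><char> pair:
  6G -> 'GGGGGG'
  6D -> 'DDDDDD'
  3G -> 'GGG'
  5G -> 'GGGGG'
  1G -> 'G'

Decoded = GGGGGGDDDDDDGGGGGGGGG


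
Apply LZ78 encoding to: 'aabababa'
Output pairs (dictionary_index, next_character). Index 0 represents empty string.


LZ78 encoding steps:
Dictionary: {0: ''}
Step 1: w='' (idx 0), next='a' -> output (0, 'a'), add 'a' as idx 1
Step 2: w='a' (idx 1), next='b' -> output (1, 'b'), add 'ab' as idx 2
Step 3: w='ab' (idx 2), next='a' -> output (2, 'a'), add 'aba' as idx 3
Step 4: w='' (idx 0), next='b' -> output (0, 'b'), add 'b' as idx 4
Step 5: w='a' (idx 1), end of input -> output (1, '')


Encoded: [(0, 'a'), (1, 'b'), (2, 'a'), (0, 'b'), (1, '')]


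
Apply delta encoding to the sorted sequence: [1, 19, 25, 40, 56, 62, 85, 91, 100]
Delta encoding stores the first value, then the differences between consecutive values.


First value: 1
Deltas:
  19 - 1 = 18
  25 - 19 = 6
  40 - 25 = 15
  56 - 40 = 16
  62 - 56 = 6
  85 - 62 = 23
  91 - 85 = 6
  100 - 91 = 9


Delta encoded: [1, 18, 6, 15, 16, 6, 23, 6, 9]


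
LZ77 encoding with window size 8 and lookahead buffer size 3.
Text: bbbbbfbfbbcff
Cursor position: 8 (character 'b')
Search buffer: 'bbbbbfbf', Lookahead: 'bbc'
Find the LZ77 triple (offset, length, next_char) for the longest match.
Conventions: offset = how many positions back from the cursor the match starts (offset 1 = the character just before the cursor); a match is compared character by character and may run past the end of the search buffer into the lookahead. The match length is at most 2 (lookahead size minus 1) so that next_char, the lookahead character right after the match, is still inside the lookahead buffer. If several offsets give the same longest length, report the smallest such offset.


Try each offset into the search buffer:
  offset=1 (pos 7, char 'f'): match length 0
  offset=2 (pos 6, char 'b'): match length 1
  offset=3 (pos 5, char 'f'): match length 0
  offset=4 (pos 4, char 'b'): match length 1
  offset=5 (pos 3, char 'b'): match length 2
  offset=6 (pos 2, char 'b'): match length 2
  offset=7 (pos 1, char 'b'): match length 2
  offset=8 (pos 0, char 'b'): match length 2
Longest match has length 2, found at offsets 5, 6, 7, 8; take the smallest, offset 5.
next_char = character at position 8 + 2 = 10 -> 'c'

Best match: offset=5, length=2 (matching 'bb' starting at position 3)
LZ77 triple: (5, 2, 'c')


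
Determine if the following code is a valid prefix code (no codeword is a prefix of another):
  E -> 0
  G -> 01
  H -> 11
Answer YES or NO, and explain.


Checking each pair (does one codeword prefix another?):
  E='0' vs G='01': prefix -- VIOLATION

NO -- this is NOT a valid prefix code. E (0) is a prefix of G (01).


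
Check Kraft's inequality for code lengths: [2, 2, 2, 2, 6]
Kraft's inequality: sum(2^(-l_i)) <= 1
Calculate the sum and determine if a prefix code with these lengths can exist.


Sum = 2^(-2) + 2^(-2) + 2^(-2) + 2^(-2) + 2^(-6)
    = 0.25 + 0.25 + 0.25 + 0.25 + 0.015625
    = 65/64 = 1.015625
Since 1.015625 > 1, Kraft's inequality is NOT satisfied.
A prefix code with these lengths CANNOT exist.

Kraft sum = 1.015625. Not satisfied.


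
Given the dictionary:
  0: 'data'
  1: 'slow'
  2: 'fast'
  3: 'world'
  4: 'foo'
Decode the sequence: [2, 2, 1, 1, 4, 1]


Look up each index in the dictionary:
  2 -> 'fast'
  2 -> 'fast'
  1 -> 'slow'
  1 -> 'slow'
  4 -> 'foo'
  1 -> 'slow'

Decoded: "fast fast slow slow foo slow"


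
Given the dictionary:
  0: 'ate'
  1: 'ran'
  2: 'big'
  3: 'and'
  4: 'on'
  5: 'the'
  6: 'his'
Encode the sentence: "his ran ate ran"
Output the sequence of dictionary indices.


Look up each word in the dictionary:
  'his' -> 6
  'ran' -> 1
  'ate' -> 0
  'ran' -> 1

Encoded: [6, 1, 0, 1]


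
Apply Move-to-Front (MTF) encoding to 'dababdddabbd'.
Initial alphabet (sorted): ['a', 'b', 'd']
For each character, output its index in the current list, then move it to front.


MTF encoding:
'd': index 2 in ['a', 'b', 'd'] -> ['d', 'a', 'b']
'a': index 1 in ['d', 'a', 'b'] -> ['a', 'd', 'b']
'b': index 2 in ['a', 'd', 'b'] -> ['b', 'a', 'd']
'a': index 1 in ['b', 'a', 'd'] -> ['a', 'b', 'd']
'b': index 1 in ['a', 'b', 'd'] -> ['b', 'a', 'd']
'd': index 2 in ['b', 'a', 'd'] -> ['d', 'b', 'a']
'd': index 0 in ['d', 'b', 'a'] -> ['d', 'b', 'a']
'd': index 0 in ['d', 'b', 'a'] -> ['d', 'b', 'a']
'a': index 2 in ['d', 'b', 'a'] -> ['a', 'd', 'b']
'b': index 2 in ['a', 'd', 'b'] -> ['b', 'a', 'd']
'b': index 0 in ['b', 'a', 'd'] -> ['b', 'a', 'd']
'd': index 2 in ['b', 'a', 'd'] -> ['d', 'b', 'a']


Output: [2, 1, 2, 1, 1, 2, 0, 0, 2, 2, 0, 2]


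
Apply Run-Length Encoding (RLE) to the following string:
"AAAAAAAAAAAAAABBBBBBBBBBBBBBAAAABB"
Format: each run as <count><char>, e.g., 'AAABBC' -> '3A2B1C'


Scanning runs left to right:
  i=0: run of 'A' x 14 -> '14A'
  i=14: run of 'B' x 14 -> '14B'
  i=28: run of 'A' x 4 -> '4A'
  i=32: run of 'B' x 2 -> '2B'

RLE = 14A14B4A2B


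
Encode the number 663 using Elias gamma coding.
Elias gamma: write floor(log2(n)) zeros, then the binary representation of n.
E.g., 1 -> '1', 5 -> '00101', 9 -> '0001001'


num_bits = floor(log2(663)) + 1 = 10
leading_zeros = num_bits - 1 = 9
binary(663) = 1010010111

Elias gamma(663) = '000000000' + '1010010111' = 0000000001010010111 (19 bits)


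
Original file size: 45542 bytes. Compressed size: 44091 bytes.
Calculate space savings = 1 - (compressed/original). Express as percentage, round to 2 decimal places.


ratio = compressed/original = 44091/45542 = 0.968139
savings = 1 - ratio = 1 - 0.968139 = 0.031861
as a percentage: 0.031861 * 100 = 3.19%

Space savings = 1 - 44091/45542 = 3.19%


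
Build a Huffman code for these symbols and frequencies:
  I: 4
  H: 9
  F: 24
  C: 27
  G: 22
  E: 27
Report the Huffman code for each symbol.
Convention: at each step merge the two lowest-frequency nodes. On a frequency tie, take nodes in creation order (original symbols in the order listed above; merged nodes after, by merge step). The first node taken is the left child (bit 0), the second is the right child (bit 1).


Huffman tree construction:
Step 1: Merge I(4) + H(9) = 13
Step 2: Merge (I+H)(13) + G(22) = 35
Step 3: Merge F(24) + C(27) = 51
Step 4: Merge E(27) + ((I+H)+G)(35) = 62
Step 5: Merge (F+C)(51) + (E+((I+H)+G))(62) = 113
Read each symbol's code off the tree from the root (left child = 0, right child = 1).

Codes:
  I: 1100 (length 4)
  H: 1101 (length 4)
  F: 00 (length 2)
  C: 01 (length 2)
  G: 111 (length 3)
  E: 10 (length 2)
Average code length: 274/113 = 2.4248 bits/symbol


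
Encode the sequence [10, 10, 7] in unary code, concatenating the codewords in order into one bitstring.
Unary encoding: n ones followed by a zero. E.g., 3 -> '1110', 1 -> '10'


Encode each number as n ones followed by a terminating 0:
  10 -> 11111111110 (11 bits)
  10 -> 11111111110 (11 bits)
  7 -> 11111110 (8 bits)
Total length = 11 + 11 + 8 = 30 bits.

Unary([10, 10, 7]) = 111111111101111111111011111110 (30 bits)


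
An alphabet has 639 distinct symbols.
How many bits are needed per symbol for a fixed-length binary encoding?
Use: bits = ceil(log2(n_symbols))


log2(639) = 9.3197
Bracket: 2^9 = 512 < 639 <= 2^10 = 1024
So ceil(log2(639)) = 10

bits = ceil(log2(639)) = ceil(9.3197) = 10 bits


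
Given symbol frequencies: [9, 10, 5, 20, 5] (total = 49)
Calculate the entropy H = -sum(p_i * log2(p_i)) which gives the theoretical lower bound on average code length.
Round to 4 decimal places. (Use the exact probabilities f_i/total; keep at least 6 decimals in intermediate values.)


Per-symbol terms -p_i * log2(p_i) with p_i = f_i/49:
  p = 9/49 = 0.183673: log2(p) = -2.444785, -p*log2(p) = 0.449042
  p = 10/49 = 0.204082: log2(p) = -2.292782, -p*log2(p) = 0.467915
  p = 5/49 = 0.102041: log2(p) = -3.292782, -p*log2(p) = 0.335998
  p = 20/49 = 0.408163: log2(p) = -1.292782, -p*log2(p) = 0.527666
  p = 5/49 = 0.102041: log2(p) = -3.292782, -p*log2(p) = 0.335998
H = 0.449042 + 0.467915 + 0.335998 + 0.527666 + 0.335998 = 2.116619

H = 2.1166 bits/symbol


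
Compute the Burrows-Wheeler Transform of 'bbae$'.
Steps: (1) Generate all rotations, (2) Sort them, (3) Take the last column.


Rotations (sorted):
  0: $bbae -> last char: e
  1: ae$bb -> last char: b
  2: bae$b -> last char: b
  3: bbae$ -> last char: $
  4: e$bba -> last char: a


BWT = ebb$a


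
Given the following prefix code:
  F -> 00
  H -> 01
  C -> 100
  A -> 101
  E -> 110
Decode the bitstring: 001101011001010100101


Decoding step by step:
Bits 00 -> F
Bits 110 -> E
Bits 101 -> A
Bits 100 -> C
Bits 101 -> A
Bits 01 -> H
Bits 00 -> F
Bits 101 -> A


Decoded message: FEACAHFA


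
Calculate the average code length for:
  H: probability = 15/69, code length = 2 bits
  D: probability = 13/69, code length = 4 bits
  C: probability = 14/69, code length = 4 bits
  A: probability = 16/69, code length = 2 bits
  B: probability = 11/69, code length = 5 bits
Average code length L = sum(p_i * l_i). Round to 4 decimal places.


Weighted contributions p_i * l_i:
  H: (15/69) * 2 = 30/69
  D: (13/69) * 4 = 52/69
  C: (14/69) * 4 = 56/69
  A: (16/69) * 2 = 32/69
  B: (11/69) * 5 = 55/69
Sum = (30 + 52 + 56 + 32 + 55)/69 = 225/69

L = 225/69 = 3.2609 bits/symbol


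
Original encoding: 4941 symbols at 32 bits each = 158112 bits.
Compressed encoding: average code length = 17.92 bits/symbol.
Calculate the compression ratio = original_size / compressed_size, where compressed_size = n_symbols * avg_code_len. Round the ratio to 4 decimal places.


original_size = n_symbols * orig_bits = 4941 * 32 = 158112 bits
compressed_size = n_symbols * avg_code_len = 4941 * 17.92 = 88542.72 bits
ratio = original_size / compressed_size = 158112 / 88542.72 = 1.7857

Compression ratio = 1.7857


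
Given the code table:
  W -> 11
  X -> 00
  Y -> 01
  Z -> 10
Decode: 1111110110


Decoding:
11 -> W
11 -> W
11 -> W
01 -> Y
10 -> Z


Result: WWWYZ


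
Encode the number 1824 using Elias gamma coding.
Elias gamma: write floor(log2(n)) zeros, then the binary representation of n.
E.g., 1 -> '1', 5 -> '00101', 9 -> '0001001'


num_bits = floor(log2(1824)) + 1 = 11
leading_zeros = num_bits - 1 = 10
binary(1824) = 11100100000

Elias gamma(1824) = '0000000000' + '11100100000' = 000000000011100100000 (21 bits)


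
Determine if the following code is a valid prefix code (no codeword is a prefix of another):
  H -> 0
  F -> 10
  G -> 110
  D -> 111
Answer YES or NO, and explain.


Checking each pair (does one codeword prefix another?):
  H='0' vs F='10': no prefix
  H='0' vs G='110': no prefix
  H='0' vs D='111': no prefix
  F='10' vs H='0': no prefix
  F='10' vs G='110': no prefix
  F='10' vs D='111': no prefix
  G='110' vs H='0': no prefix
  G='110' vs F='10': no prefix
  G='110' vs D='111': no prefix
  D='111' vs H='0': no prefix
  D='111' vs F='10': no prefix
  D='111' vs G='110': no prefix
No violation found over all pairs.

YES -- this is a valid prefix code. No codeword is a prefix of any other codeword.


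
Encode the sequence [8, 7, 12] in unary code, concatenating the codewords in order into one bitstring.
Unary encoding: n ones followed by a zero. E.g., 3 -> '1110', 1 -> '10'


Encode each number as n ones followed by a terminating 0:
  8 -> 111111110 (9 bits)
  7 -> 11111110 (8 bits)
  12 -> 1111111111110 (13 bits)
Total length = 9 + 8 + 13 = 30 bits.

Unary([8, 7, 12]) = 111111110111111101111111111110 (30 bits)


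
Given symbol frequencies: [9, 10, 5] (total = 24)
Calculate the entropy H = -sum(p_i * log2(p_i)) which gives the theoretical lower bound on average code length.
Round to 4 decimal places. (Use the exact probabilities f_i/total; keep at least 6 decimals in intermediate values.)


Per-symbol terms -p_i * log2(p_i) with p_i = f_i/24:
  p = 9/24 = 0.375000: log2(p) = -1.415037, -p*log2(p) = 0.530639
  p = 10/24 = 0.416667: log2(p) = -1.263034, -p*log2(p) = 0.526264
  p = 5/24 = 0.208333: log2(p) = -2.263034, -p*log2(p) = 0.471466
H = 0.530639 + 0.526264 + 0.471466 = 1.528369

H = 1.5284 bits/symbol


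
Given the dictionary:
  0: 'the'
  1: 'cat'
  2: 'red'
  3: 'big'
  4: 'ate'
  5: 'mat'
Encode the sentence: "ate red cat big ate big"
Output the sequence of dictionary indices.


Look up each word in the dictionary:
  'ate' -> 4
  'red' -> 2
  'cat' -> 1
  'big' -> 3
  'ate' -> 4
  'big' -> 3

Encoded: [4, 2, 1, 3, 4, 3]


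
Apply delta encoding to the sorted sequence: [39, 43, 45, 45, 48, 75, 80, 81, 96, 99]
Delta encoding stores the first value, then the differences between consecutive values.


First value: 39
Deltas:
  43 - 39 = 4
  45 - 43 = 2
  45 - 45 = 0
  48 - 45 = 3
  75 - 48 = 27
  80 - 75 = 5
  81 - 80 = 1
  96 - 81 = 15
  99 - 96 = 3


Delta encoded: [39, 4, 2, 0, 3, 27, 5, 1, 15, 3]


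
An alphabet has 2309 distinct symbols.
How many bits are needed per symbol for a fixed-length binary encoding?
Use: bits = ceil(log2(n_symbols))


log2(2309) = 11.1731
Bracket: 2^11 = 2048 < 2309 <= 2^12 = 4096
So ceil(log2(2309)) = 12

bits = ceil(log2(2309)) = ceil(11.1731) = 12 bits


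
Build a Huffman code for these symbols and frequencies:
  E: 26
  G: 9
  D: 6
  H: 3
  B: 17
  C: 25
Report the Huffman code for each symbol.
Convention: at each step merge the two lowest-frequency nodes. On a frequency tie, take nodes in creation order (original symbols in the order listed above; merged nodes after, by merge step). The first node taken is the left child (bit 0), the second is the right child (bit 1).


Huffman tree construction:
Step 1: Merge H(3) + D(6) = 9
Step 2: Merge G(9) + (H+D)(9) = 18
Step 3: Merge B(17) + (G+(H+D))(18) = 35
Step 4: Merge C(25) + E(26) = 51
Step 5: Merge (B+(G+(H+D)))(35) + (C+E)(51) = 86
Read each symbol's code off the tree from the root (left child = 0, right child = 1).

Codes:
  E: 11 (length 2)
  G: 010 (length 3)
  D: 0111 (length 4)
  H: 0110 (length 4)
  B: 00 (length 2)
  C: 10 (length 2)
Average code length: 199/86 = 2.3140 bits/symbol


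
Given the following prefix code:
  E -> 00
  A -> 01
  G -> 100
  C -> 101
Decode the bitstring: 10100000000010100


Decoding step by step:
Bits 101 -> C
Bits 00 -> E
Bits 00 -> E
Bits 00 -> E
Bits 00 -> E
Bits 01 -> A
Bits 01 -> A
Bits 00 -> E


Decoded message: CEEEEAAE


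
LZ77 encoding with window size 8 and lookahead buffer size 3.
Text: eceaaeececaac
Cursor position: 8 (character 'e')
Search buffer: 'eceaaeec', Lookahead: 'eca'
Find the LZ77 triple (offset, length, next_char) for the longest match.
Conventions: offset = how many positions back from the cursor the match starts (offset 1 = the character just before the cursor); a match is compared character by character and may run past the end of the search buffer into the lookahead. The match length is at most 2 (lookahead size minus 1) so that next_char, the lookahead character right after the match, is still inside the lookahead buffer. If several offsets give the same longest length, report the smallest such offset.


Try each offset into the search buffer:
  offset=1 (pos 7, char 'c'): match length 0
  offset=2 (pos 6, char 'e'): match length 2
  offset=3 (pos 5, char 'e'): match length 1
  offset=4 (pos 4, char 'a'): match length 0
  offset=5 (pos 3, char 'a'): match length 0
  offset=6 (pos 2, char 'e'): match length 1
  offset=7 (pos 1, char 'c'): match length 0
  offset=8 (pos 0, char 'e'): match length 2
Longest match has length 2, found at offsets 2, 8; take the smallest, offset 2.
next_char = character at position 8 + 2 = 10 -> 'a'

Best match: offset=2, length=2 (matching 'ec' starting at position 6)
LZ77 triple: (2, 2, 'a')


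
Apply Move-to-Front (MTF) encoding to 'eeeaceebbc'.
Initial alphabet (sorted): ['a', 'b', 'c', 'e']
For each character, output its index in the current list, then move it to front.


MTF encoding:
'e': index 3 in ['a', 'b', 'c', 'e'] -> ['e', 'a', 'b', 'c']
'e': index 0 in ['e', 'a', 'b', 'c'] -> ['e', 'a', 'b', 'c']
'e': index 0 in ['e', 'a', 'b', 'c'] -> ['e', 'a', 'b', 'c']
'a': index 1 in ['e', 'a', 'b', 'c'] -> ['a', 'e', 'b', 'c']
'c': index 3 in ['a', 'e', 'b', 'c'] -> ['c', 'a', 'e', 'b']
'e': index 2 in ['c', 'a', 'e', 'b'] -> ['e', 'c', 'a', 'b']
'e': index 0 in ['e', 'c', 'a', 'b'] -> ['e', 'c', 'a', 'b']
'b': index 3 in ['e', 'c', 'a', 'b'] -> ['b', 'e', 'c', 'a']
'b': index 0 in ['b', 'e', 'c', 'a'] -> ['b', 'e', 'c', 'a']
'c': index 2 in ['b', 'e', 'c', 'a'] -> ['c', 'b', 'e', 'a']


Output: [3, 0, 0, 1, 3, 2, 0, 3, 0, 2]


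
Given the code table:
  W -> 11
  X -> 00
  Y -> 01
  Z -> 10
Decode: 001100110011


Decoding:
00 -> X
11 -> W
00 -> X
11 -> W
00 -> X
11 -> W


Result: XWXWXW


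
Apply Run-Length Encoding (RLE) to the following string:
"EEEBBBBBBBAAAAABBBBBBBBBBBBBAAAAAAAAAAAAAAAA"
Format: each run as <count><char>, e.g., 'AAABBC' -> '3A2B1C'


Scanning runs left to right:
  i=0: run of 'E' x 3 -> '3E'
  i=3: run of 'B' x 7 -> '7B'
  i=10: run of 'A' x 5 -> '5A'
  i=15: run of 'B' x 13 -> '13B'
  i=28: run of 'A' x 16 -> '16A'

RLE = 3E7B5A13B16A


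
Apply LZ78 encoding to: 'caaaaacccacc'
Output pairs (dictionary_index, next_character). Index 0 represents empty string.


LZ78 encoding steps:
Dictionary: {0: ''}
Step 1: w='' (idx 0), next='c' -> output (0, 'c'), add 'c' as idx 1
Step 2: w='' (idx 0), next='a' -> output (0, 'a'), add 'a' as idx 2
Step 3: w='a' (idx 2), next='a' -> output (2, 'a'), add 'aa' as idx 3
Step 4: w='aa' (idx 3), next='c' -> output (3, 'c'), add 'aac' as idx 4
Step 5: w='c' (idx 1), next='c' -> output (1, 'c'), add 'cc' as idx 5
Step 6: w='a' (idx 2), next='c' -> output (2, 'c'), add 'ac' as idx 6
Step 7: w='c' (idx 1), end of input -> output (1, '')


Encoded: [(0, 'c'), (0, 'a'), (2, 'a'), (3, 'c'), (1, 'c'), (2, 'c'), (1, '')]


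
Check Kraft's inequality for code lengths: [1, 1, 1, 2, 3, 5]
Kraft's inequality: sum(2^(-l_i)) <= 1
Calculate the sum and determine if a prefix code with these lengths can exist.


Sum = 2^(-1) + 2^(-1) + 2^(-1) + 2^(-2) + 2^(-3) + 2^(-5)
    = 0.5 + 0.5 + 0.5 + 0.25 + 0.125 + 0.03125
    = 61/32 = 1.90625
Since 1.90625 > 1, Kraft's inequality is NOT satisfied.
A prefix code with these lengths CANNOT exist.

Kraft sum = 1.90625. Not satisfied.


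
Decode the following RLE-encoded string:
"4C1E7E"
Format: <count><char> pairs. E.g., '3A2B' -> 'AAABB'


Expanding each <count><char> pair:
  4C -> 'CCCC'
  1E -> 'E'
  7E -> 'EEEEEEE'

Decoded = CCCCEEEEEEEE


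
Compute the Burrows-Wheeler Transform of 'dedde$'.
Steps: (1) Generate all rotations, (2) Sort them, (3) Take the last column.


Rotations (sorted):
  0: $dedde -> last char: e
  1: dde$de -> last char: e
  2: de$ded -> last char: d
  3: dedde$ -> last char: $
  4: e$dedd -> last char: d
  5: edde$d -> last char: d


BWT = eed$dd


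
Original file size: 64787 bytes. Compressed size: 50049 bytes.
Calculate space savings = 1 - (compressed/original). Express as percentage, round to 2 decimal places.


ratio = compressed/original = 50049/64787 = 0.772516
savings = 1 - ratio = 1 - 0.772516 = 0.227484
as a percentage: 0.227484 * 100 = 22.75%

Space savings = 1 - 50049/64787 = 22.75%


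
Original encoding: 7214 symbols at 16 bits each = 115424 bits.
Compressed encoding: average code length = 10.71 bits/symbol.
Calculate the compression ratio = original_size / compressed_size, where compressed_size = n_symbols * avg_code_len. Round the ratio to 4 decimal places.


original_size = n_symbols * orig_bits = 7214 * 16 = 115424 bits
compressed_size = n_symbols * avg_code_len = 7214 * 10.71 = 77261.94 bits
ratio = original_size / compressed_size = 115424 / 77261.94 = 1.4939

Compression ratio = 1.4939


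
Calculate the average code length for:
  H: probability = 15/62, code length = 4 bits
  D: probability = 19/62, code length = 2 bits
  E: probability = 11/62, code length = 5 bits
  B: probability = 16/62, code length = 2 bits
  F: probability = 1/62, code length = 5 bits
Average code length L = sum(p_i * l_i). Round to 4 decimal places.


Weighted contributions p_i * l_i:
  H: (15/62) * 4 = 60/62
  D: (19/62) * 2 = 38/62
  E: (11/62) * 5 = 55/62
  B: (16/62) * 2 = 32/62
  F: (1/62) * 5 = 5/62
Sum = (60 + 38 + 55 + 32 + 5)/62 = 190/62

L = 190/62 = 3.0645 bits/symbol


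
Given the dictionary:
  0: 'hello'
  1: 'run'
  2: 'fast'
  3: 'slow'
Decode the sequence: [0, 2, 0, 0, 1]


Look up each index in the dictionary:
  0 -> 'hello'
  2 -> 'fast'
  0 -> 'hello'
  0 -> 'hello'
  1 -> 'run'

Decoded: "hello fast hello hello run"


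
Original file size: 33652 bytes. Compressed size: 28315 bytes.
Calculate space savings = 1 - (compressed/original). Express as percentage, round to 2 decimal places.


ratio = compressed/original = 28315/33652 = 0.841406
savings = 1 - ratio = 1 - 0.841406 = 0.158594
as a percentage: 0.158594 * 100 = 15.86%

Space savings = 1 - 28315/33652 = 15.86%


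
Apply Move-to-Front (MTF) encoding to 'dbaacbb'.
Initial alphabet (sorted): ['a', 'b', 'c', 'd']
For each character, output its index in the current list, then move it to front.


MTF encoding:
'd': index 3 in ['a', 'b', 'c', 'd'] -> ['d', 'a', 'b', 'c']
'b': index 2 in ['d', 'a', 'b', 'c'] -> ['b', 'd', 'a', 'c']
'a': index 2 in ['b', 'd', 'a', 'c'] -> ['a', 'b', 'd', 'c']
'a': index 0 in ['a', 'b', 'd', 'c'] -> ['a', 'b', 'd', 'c']
'c': index 3 in ['a', 'b', 'd', 'c'] -> ['c', 'a', 'b', 'd']
'b': index 2 in ['c', 'a', 'b', 'd'] -> ['b', 'c', 'a', 'd']
'b': index 0 in ['b', 'c', 'a', 'd'] -> ['b', 'c', 'a', 'd']


Output: [3, 2, 2, 0, 3, 2, 0]


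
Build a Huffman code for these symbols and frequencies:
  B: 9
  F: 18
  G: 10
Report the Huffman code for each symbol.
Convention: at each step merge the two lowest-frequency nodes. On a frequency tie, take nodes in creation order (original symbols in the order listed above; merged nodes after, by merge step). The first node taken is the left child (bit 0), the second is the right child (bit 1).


Huffman tree construction:
Step 1: Merge B(9) + G(10) = 19
Step 2: Merge F(18) + (B+G)(19) = 37
Read each symbol's code off the tree from the root (left child = 0, right child = 1).

Codes:
  B: 10 (length 2)
  F: 0 (length 1)
  G: 11 (length 2)
Average code length: 56/37 = 1.5135 bits/symbol


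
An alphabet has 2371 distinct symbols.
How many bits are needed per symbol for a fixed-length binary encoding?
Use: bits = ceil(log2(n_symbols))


log2(2371) = 11.2113
Bracket: 2^11 = 2048 < 2371 <= 2^12 = 4096
So ceil(log2(2371)) = 12

bits = ceil(log2(2371)) = ceil(11.2113) = 12 bits


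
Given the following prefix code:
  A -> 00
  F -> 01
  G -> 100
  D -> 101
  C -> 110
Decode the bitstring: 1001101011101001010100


Decoding step by step:
Bits 100 -> G
Bits 110 -> C
Bits 101 -> D
Bits 110 -> C
Bits 100 -> G
Bits 101 -> D
Bits 01 -> F
Bits 00 -> A


Decoded message: GCDCGDFA


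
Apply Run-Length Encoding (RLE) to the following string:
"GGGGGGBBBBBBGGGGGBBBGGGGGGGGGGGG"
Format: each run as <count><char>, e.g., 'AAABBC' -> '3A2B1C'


Scanning runs left to right:
  i=0: run of 'G' x 6 -> '6G'
  i=6: run of 'B' x 6 -> '6B'
  i=12: run of 'G' x 5 -> '5G'
  i=17: run of 'B' x 3 -> '3B'
  i=20: run of 'G' x 12 -> '12G'

RLE = 6G6B5G3B12G


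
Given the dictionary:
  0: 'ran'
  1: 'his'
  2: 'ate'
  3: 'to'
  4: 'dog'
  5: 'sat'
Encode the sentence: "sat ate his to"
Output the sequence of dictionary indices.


Look up each word in the dictionary:
  'sat' -> 5
  'ate' -> 2
  'his' -> 1
  'to' -> 3

Encoded: [5, 2, 1, 3]


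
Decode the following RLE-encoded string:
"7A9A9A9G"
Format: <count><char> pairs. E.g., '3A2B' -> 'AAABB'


Expanding each <count><char> pair:
  7A -> 'AAAAAAA'
  9A -> 'AAAAAAAAA'
  9A -> 'AAAAAAAAA'
  9G -> 'GGGGGGGGG'

Decoded = AAAAAAAAAAAAAAAAAAAAAAAAAGGGGGGGGG


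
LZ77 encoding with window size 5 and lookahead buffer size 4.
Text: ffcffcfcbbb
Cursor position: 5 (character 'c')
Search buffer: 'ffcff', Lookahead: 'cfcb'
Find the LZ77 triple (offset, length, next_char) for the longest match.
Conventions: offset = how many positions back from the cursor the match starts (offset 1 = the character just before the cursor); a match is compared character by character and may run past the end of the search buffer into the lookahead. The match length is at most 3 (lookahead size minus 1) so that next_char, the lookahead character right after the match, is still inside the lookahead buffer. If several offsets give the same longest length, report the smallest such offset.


Try each offset into the search buffer:
  offset=1 (pos 4, char 'f'): match length 0
  offset=2 (pos 3, char 'f'): match length 0
  offset=3 (pos 2, char 'c'): match length 2
  offset=4 (pos 1, char 'f'): match length 0
  offset=5 (pos 0, char 'f'): match length 0
Longest match has length 2 at offset 3.
next_char = character at position 5 + 2 = 7 -> 'c'

Best match: offset=3, length=2 (matching 'cf' starting at position 2)
LZ77 triple: (3, 2, 'c')


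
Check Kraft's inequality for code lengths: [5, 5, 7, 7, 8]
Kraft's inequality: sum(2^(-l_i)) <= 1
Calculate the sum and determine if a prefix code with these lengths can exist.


Sum = 2^(-5) + 2^(-5) + 2^(-7) + 2^(-7) + 2^(-8)
    = 0.03125 + 0.03125 + 0.0078125 + 0.0078125 + 0.00390625
    = 21/256 = 0.08203125
Since 0.08203125 <= 1, Kraft's inequality IS satisfied.
A prefix code with these lengths CAN exist.

Kraft sum = 0.08203125. Satisfied.


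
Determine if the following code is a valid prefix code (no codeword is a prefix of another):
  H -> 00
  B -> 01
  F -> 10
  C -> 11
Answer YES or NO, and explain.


Checking each pair (does one codeword prefix another?):
  H='00' vs B='01': no prefix
  H='00' vs F='10': no prefix
  H='00' vs C='11': no prefix
  B='01' vs H='00': no prefix
  B='01' vs F='10': no prefix
  B='01' vs C='11': no prefix
  F='10' vs H='00': no prefix
  F='10' vs B='01': no prefix
  F='10' vs C='11': no prefix
  C='11' vs H='00': no prefix
  C='11' vs B='01': no prefix
  C='11' vs F='10': no prefix
No violation found over all pairs.

YES -- this is a valid prefix code. No codeword is a prefix of any other codeword.


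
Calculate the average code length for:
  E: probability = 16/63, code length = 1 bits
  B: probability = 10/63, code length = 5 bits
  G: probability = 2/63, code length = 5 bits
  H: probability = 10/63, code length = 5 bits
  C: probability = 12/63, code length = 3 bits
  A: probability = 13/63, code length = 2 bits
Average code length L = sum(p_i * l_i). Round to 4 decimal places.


Weighted contributions p_i * l_i:
  E: (16/63) * 1 = 16/63
  B: (10/63) * 5 = 50/63
  G: (2/63) * 5 = 10/63
  H: (10/63) * 5 = 50/63
  C: (12/63) * 3 = 36/63
  A: (13/63) * 2 = 26/63
Sum = (16 + 50 + 10 + 50 + 36 + 26)/63 = 188/63

L = 188/63 = 2.9841 bits/symbol


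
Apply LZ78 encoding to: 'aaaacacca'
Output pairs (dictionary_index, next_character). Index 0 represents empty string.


LZ78 encoding steps:
Dictionary: {0: ''}
Step 1: w='' (idx 0), next='a' -> output (0, 'a'), add 'a' as idx 1
Step 2: w='a' (idx 1), next='a' -> output (1, 'a'), add 'aa' as idx 2
Step 3: w='a' (idx 1), next='c' -> output (1, 'c'), add 'ac' as idx 3
Step 4: w='ac' (idx 3), next='c' -> output (3, 'c'), add 'acc' as idx 4
Step 5: w='a' (idx 1), end of input -> output (1, '')


Encoded: [(0, 'a'), (1, 'a'), (1, 'c'), (3, 'c'), (1, '')]


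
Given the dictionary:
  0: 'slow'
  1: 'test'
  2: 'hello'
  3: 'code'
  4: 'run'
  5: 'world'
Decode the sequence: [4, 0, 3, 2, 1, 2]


Look up each index in the dictionary:
  4 -> 'run'
  0 -> 'slow'
  3 -> 'code'
  2 -> 'hello'
  1 -> 'test'
  2 -> 'hello'

Decoded: "run slow code hello test hello"


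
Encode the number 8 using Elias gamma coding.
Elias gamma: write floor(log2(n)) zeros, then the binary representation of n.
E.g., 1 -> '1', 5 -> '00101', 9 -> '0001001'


num_bits = floor(log2(8)) + 1 = 4
leading_zeros = num_bits - 1 = 3
binary(8) = 1000

Elias gamma(8) = '000' + '1000' = 0001000 (7 bits)


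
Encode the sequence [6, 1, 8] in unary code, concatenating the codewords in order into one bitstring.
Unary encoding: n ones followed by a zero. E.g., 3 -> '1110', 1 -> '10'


Encode each number as n ones followed by a terminating 0:
  6 -> 1111110 (7 bits)
  1 -> 10 (2 bits)
  8 -> 111111110 (9 bits)
Total length = 7 + 2 + 9 = 18 bits.

Unary([6, 1, 8]) = 111111010111111110 (18 bits)


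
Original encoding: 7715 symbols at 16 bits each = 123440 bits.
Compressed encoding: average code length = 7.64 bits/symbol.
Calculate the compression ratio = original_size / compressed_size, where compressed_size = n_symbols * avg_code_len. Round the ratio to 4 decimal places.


original_size = n_symbols * orig_bits = 7715 * 16 = 123440 bits
compressed_size = n_symbols * avg_code_len = 7715 * 7.64 = 58942.6 bits
ratio = original_size / compressed_size = 123440 / 58942.6 = 2.0942

Compression ratio = 2.0942


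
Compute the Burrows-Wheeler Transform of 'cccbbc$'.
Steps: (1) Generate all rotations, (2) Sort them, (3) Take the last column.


Rotations (sorted):
  0: $cccbbc -> last char: c
  1: bbc$ccc -> last char: c
  2: bc$cccb -> last char: b
  3: c$cccbb -> last char: b
  4: cbbc$cc -> last char: c
  5: ccbbc$c -> last char: c
  6: cccbbc$ -> last char: $


BWT = ccbbcc$


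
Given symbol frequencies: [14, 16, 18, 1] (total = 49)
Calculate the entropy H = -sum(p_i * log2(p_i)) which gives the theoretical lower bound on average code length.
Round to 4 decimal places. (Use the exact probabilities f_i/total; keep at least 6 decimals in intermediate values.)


Per-symbol terms -p_i * log2(p_i) with p_i = f_i/49:
  p = 14/49 = 0.285714: log2(p) = -1.807355, -p*log2(p) = 0.516387
  p = 16/49 = 0.326531: log2(p) = -1.614710, -p*log2(p) = 0.527252
  p = 18/49 = 0.367347: log2(p) = -1.444785, -p*log2(p) = 0.530737
  p = 1/49 = 0.020408: log2(p) = -5.614710, -p*log2(p) = 0.114586
H = 0.516387 + 0.527252 + 0.530737 + 0.114586 = 1.688962

H = 1.689 bits/symbol
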